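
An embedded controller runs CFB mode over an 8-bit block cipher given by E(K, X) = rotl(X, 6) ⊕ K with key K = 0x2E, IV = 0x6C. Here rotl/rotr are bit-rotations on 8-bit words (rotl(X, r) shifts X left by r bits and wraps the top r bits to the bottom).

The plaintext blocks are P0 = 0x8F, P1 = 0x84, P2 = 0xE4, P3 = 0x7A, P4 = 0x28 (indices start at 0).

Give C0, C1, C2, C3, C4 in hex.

C0 = 0xBA, C1 = 0x04, C2 = 0xCB, C3 = 0xA6, C4 = 0xAF

CFB encryption: C_i = P_i ⊕ E(K, C_{i−1}), with C_{−1} = IV.
C0: E(K, 0x6C) = 0x35; 0x8F ⊕ 0x35 = 0xBA.
C1: E(K, 0xBA) = 0x80; 0x84 ⊕ 0x80 = 0x04.
C2: E(K, 0x04) = 0x2F; 0xE4 ⊕ 0x2F = 0xCB.
C3: E(K, 0xCB) = 0xDC; 0x7A ⊕ 0xDC = 0xA6.
C4: E(K, 0xA6) = 0x87; 0x28 ⊕ 0x87 = 0xAF.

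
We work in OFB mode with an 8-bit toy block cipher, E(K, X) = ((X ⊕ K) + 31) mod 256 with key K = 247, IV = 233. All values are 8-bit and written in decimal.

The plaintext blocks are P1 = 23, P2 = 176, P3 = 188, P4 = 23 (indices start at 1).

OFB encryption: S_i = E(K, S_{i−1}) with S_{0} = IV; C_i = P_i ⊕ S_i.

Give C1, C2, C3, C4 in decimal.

C1 = 42, C2 = 89, C3 = 129, C4 = 254

C1: S = E(K, 233) = 61; 23 ⊕ 61 = 42.
C2: S = E(K, 61) = 233; 176 ⊕ 233 = 89.
C3: S = E(K, 233) = 61; 188 ⊕ 61 = 129.
C4: S = E(K, 61) = 233; 23 ⊕ 233 = 254.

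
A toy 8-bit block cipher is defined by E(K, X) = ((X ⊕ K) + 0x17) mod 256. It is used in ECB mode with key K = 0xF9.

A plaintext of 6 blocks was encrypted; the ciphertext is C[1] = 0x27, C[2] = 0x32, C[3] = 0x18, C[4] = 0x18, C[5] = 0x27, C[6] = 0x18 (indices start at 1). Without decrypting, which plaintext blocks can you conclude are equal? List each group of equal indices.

ECB encrypts each block independently with the same key, so equal ciphertext blocks imply equal plaintext blocks.
C[1] = C[5] = 0x27, so P[1] = P[5].
C[3] = C[4] = C[6] = 0x18, so P[3] = P[4] = P[6].

P[1] = P[5]; P[3] = P[4] = P[6]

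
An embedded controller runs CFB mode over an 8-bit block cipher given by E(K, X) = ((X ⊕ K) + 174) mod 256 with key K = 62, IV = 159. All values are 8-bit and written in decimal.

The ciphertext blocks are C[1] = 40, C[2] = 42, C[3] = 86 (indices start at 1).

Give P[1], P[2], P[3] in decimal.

CFB decryption: P_i = C_i ⊕ E(K, C_{i−1}), with C_{0} = IV.
P[1]: E(K, 159) = 79; 40 ⊕ 79 = 103.
P[2]: E(K, 40) = 196; 42 ⊕ 196 = 238.
P[3]: E(K, 42) = 194; 86 ⊕ 194 = 148.

P[1] = 103, P[2] = 238, P[3] = 148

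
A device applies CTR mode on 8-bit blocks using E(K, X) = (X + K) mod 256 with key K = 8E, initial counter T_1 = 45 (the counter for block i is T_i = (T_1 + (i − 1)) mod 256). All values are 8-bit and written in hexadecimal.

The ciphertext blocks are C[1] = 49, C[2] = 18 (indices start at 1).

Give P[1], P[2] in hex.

P[1] = 9A, P[2] = CC

CTR decryption: S_i = E(K, T_i) where T_i is the counter for block i; P_i = C_i ⊕ S_i.
P[1]: T = 45, S = E(K, T) = D3; 49 ⊕ D3 = 9A.
P[2]: T = 46, S = E(K, T) = D4; 18 ⊕ D4 = CC.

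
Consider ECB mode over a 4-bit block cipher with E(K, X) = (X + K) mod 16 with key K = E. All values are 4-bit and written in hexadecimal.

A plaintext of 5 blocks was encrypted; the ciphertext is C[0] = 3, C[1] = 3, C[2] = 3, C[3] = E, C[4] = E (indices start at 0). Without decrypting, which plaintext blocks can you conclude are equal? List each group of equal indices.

P[0] = P[1] = P[2]; P[3] = P[4]

ECB encrypts each block independently with the same key, so equal ciphertext blocks imply equal plaintext blocks.
C[0] = C[1] = C[2] = 3, so P[0] = P[1] = P[2].
C[3] = C[4] = E, so P[3] = P[4].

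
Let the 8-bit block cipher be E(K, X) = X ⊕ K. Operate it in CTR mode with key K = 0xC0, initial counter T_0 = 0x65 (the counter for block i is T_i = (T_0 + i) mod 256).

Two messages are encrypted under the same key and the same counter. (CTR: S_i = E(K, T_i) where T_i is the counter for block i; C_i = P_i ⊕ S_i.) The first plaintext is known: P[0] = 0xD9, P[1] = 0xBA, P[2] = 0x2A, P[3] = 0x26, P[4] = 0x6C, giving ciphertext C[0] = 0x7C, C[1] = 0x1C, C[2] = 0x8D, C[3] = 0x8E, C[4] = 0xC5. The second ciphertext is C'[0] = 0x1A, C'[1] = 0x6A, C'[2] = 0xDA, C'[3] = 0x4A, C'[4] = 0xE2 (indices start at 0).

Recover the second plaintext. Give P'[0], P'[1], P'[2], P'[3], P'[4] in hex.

P'[0] = 0xBF, P'[1] = 0xCC, P'[2] = 0x7D, P'[3] = 0xE2, P'[4] = 0x4B

In CTR with a reused counter, both messages share the same keystream S_i, so C_i ⊕ C'_i = P_i ⊕ P'_i and thus P'_i = P_i ⊕ C_i ⊕ C'_i.
P'[0]: 0xD9 ⊕ 0x7C ⊕ 0x1A = 0xBF.
P'[1]: 0xBA ⊕ 0x1C ⊕ 0x6A = 0xCC.
P'[2]: 0x2A ⊕ 0x8D ⊕ 0xDA = 0x7D.
P'[3]: 0x26 ⊕ 0x8E ⊕ 0x4A = 0xE2.
P'[4]: 0x6C ⊕ 0xC5 ⊕ 0xE2 = 0x4B.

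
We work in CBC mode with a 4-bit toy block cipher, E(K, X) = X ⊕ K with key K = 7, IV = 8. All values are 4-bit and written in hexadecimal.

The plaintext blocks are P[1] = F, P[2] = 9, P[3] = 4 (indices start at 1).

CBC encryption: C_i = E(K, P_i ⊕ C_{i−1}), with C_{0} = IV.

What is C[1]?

C[1] = 0

C[1]: P[1] ⊕ 8 = 7; E(K, 7) = 0.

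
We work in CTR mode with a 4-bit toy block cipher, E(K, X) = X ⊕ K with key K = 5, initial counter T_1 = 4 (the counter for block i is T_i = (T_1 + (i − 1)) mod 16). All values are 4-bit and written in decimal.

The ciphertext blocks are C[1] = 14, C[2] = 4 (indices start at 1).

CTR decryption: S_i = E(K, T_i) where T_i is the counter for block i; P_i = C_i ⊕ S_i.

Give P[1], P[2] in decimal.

P[1]: T = 4, S = E(K, T) = 1; 14 ⊕ 1 = 15.
P[2]: T = 5, S = E(K, T) = 0; 4 ⊕ 0 = 4.

P[1] = 15, P[2] = 4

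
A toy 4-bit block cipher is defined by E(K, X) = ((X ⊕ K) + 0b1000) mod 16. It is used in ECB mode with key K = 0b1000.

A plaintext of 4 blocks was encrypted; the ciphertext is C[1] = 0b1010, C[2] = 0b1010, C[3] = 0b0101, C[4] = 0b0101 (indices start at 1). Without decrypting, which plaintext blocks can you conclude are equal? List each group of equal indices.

ECB encrypts each block independently with the same key, so equal ciphertext blocks imply equal plaintext blocks.
C[1] = C[2] = 0b1010, so P[1] = P[2].
C[3] = C[4] = 0b0101, so P[3] = P[4].

P[1] = P[2]; P[3] = P[4]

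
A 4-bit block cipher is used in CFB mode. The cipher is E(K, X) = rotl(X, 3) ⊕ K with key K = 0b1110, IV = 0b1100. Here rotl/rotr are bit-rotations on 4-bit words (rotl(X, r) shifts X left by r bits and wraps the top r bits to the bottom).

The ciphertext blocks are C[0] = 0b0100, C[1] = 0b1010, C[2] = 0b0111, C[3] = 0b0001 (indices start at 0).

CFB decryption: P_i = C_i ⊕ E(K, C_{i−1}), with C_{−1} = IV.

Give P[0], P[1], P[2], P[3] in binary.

P[0] = 0b1100, P[1] = 0b0110, P[2] = 0b1100, P[3] = 0b0100

P[0]: E(K, 0b1100) = 0b1000; 0b0100 ⊕ 0b1000 = 0b1100.
P[1]: E(K, 0b0100) = 0b1100; 0b1010 ⊕ 0b1100 = 0b0110.
P[2]: E(K, 0b1010) = 0b1011; 0b0111 ⊕ 0b1011 = 0b1100.
P[3]: E(K, 0b0111) = 0b0101; 0b0001 ⊕ 0b0101 = 0b0100.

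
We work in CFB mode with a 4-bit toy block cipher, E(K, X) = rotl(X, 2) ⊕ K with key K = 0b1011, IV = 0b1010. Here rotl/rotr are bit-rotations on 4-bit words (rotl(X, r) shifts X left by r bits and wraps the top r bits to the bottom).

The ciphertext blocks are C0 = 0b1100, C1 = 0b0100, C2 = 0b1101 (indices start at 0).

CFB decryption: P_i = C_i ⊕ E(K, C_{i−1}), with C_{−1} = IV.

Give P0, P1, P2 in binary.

P0 = 0b1101, P1 = 0b1100, P2 = 0b0111

P0: E(K, 0b1010) = 0b0001; 0b1100 ⊕ 0b0001 = 0b1101.
P1: E(K, 0b1100) = 0b1000; 0b0100 ⊕ 0b1000 = 0b1100.
P2: E(K, 0b0100) = 0b1010; 0b1101 ⊕ 0b1010 = 0b0111.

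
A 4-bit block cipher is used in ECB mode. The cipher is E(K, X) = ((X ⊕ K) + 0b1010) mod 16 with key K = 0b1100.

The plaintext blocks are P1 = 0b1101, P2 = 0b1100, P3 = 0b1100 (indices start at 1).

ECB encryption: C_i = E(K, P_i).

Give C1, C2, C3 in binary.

C1 = 0b1011, C2 = 0b1010, C3 = 0b1010

C1: E(K, 0b1101) = 0b1011.
C2: E(K, 0b1100) = 0b1010.
C3: E(K, 0b1100) = 0b1010.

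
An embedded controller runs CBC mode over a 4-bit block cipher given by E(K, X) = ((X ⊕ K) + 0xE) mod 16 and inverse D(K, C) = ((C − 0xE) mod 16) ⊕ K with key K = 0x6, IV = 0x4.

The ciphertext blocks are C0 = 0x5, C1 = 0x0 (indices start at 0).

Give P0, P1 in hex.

P0 = 0x5, P1 = 0x1

CBC decryption: P_i = D(K, C_i) ⊕ C_{i−1}, with C_{−1} = IV.
P0: D(K, 0x5) = 0x1; 0x1 ⊕ 0x4 = 0x5.
P1: D(K, 0x0) = 0x4; 0x4 ⊕ 0x5 = 0x1.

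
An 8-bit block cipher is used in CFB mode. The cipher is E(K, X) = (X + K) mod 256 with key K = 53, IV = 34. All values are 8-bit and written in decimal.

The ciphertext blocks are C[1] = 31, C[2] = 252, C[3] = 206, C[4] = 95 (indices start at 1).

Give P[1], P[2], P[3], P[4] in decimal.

P[1] = 72, P[2] = 168, P[3] = 255, P[4] = 92

CFB decryption: P_i = C_i ⊕ E(K, C_{i−1}), with C_{0} = IV.
P[1]: E(K, 34) = 87; 31 ⊕ 87 = 72.
P[2]: E(K, 31) = 84; 252 ⊕ 84 = 168.
P[3]: E(K, 252) = 49; 206 ⊕ 49 = 255.
P[4]: E(K, 206) = 3; 95 ⊕ 3 = 92.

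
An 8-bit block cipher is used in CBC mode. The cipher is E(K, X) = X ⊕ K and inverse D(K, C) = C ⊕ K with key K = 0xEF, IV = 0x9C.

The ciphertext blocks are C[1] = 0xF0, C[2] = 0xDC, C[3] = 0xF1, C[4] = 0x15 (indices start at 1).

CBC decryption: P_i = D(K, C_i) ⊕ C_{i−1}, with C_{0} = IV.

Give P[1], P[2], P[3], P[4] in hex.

P[1] = 0x83, P[2] = 0xC3, P[3] = 0xC2, P[4] = 0x0B

P[1]: D(K, 0xF0) = 0x1F; 0x1F ⊕ 0x9C = 0x83.
P[2]: D(K, 0xDC) = 0x33; 0x33 ⊕ 0xF0 = 0xC3.
P[3]: D(K, 0xF1) = 0x1E; 0x1E ⊕ 0xDC = 0xC2.
P[4]: D(K, 0x15) = 0xFA; 0xFA ⊕ 0xF1 = 0x0B.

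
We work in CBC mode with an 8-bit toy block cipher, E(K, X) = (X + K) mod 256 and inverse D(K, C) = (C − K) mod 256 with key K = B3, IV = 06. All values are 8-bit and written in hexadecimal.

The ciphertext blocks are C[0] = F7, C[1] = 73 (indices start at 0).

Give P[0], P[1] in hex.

P[0] = 42, P[1] = 37

CBC decryption: P_i = D(K, C_i) ⊕ C_{i−1}, with C_{−1} = IV.
P[0]: D(K, F7) = 44; 44 ⊕ 06 = 42.
P[1]: D(K, 73) = C0; C0 ⊕ F7 = 37.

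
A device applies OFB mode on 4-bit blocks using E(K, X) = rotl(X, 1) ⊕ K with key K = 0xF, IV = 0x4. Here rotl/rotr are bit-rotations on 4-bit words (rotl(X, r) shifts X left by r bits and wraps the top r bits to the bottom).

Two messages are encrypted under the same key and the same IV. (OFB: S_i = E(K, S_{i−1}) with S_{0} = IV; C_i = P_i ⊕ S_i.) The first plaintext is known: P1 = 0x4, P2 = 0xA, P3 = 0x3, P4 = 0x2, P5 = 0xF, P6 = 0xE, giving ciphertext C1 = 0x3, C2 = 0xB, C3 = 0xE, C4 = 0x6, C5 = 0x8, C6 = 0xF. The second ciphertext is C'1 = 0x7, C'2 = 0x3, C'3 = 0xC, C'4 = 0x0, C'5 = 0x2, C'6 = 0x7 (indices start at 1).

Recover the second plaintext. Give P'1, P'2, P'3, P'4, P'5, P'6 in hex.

P'1 = 0x0, P'2 = 0x2, P'3 = 0x1, P'4 = 0x4, P'5 = 0x5, P'6 = 0x6

In OFB with a reused IV, both messages share the same keystream S_i, so C_i ⊕ C'_i = P_i ⊕ P'_i and thus P'_i = P_i ⊕ C_i ⊕ C'_i.
P'1: 0x4 ⊕ 0x3 ⊕ 0x7 = 0x0.
P'2: 0xA ⊕ 0xB ⊕ 0x3 = 0x2.
P'3: 0x3 ⊕ 0xE ⊕ 0xC = 0x1.
P'4: 0x2 ⊕ 0x6 ⊕ 0x0 = 0x4.
P'5: 0xF ⊕ 0x8 ⊕ 0x2 = 0x5.
P'6: 0xE ⊕ 0xF ⊕ 0x7 = 0x6.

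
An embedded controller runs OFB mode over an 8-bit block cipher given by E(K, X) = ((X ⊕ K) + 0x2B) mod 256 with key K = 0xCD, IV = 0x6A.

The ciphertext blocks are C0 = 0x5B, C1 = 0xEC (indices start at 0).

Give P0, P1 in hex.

OFB decryption: S_i = E(K, S_{i−1}) with S_{−1} = IV; P_i = C_i ⊕ S_i.
P0: S = E(K, 0x6A) = 0xD2; 0x5B ⊕ 0xD2 = 0x89.
P1: S = E(K, 0xD2) = 0x4A; 0xEC ⊕ 0x4A = 0xA6.

P0 = 0x89, P1 = 0xA6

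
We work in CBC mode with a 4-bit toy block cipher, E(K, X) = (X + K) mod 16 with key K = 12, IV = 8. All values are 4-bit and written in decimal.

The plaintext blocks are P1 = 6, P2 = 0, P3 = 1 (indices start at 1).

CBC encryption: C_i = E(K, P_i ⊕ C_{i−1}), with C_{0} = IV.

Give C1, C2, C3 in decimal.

C1: P1 ⊕ 8 = 14; E(K, 14) = 10.
C2: P2 ⊕ 10 = 10; E(K, 10) = 6.
C3: P3 ⊕ 6 = 7; E(K, 7) = 3.

C1 = 10, C2 = 6, C3 = 3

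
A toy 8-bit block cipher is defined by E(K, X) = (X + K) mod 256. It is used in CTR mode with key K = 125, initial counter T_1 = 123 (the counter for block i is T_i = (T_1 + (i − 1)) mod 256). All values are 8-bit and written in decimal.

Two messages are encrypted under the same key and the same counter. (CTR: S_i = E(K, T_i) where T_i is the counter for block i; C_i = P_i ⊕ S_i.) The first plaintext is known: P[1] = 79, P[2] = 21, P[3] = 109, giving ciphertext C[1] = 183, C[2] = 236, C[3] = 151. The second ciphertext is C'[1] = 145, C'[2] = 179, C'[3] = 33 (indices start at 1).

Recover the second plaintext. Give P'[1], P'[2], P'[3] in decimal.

In CTR with a reused counter, both messages share the same keystream S_i, so C_i ⊕ C'_i = P_i ⊕ P'_i and thus P'_i = P_i ⊕ C_i ⊕ C'_i.
P'[1]: 79 ⊕ 183 ⊕ 145 = 105.
P'[2]: 21 ⊕ 236 ⊕ 179 = 74.
P'[3]: 109 ⊕ 151 ⊕ 33 = 219.

P'[1] = 105, P'[2] = 74, P'[3] = 219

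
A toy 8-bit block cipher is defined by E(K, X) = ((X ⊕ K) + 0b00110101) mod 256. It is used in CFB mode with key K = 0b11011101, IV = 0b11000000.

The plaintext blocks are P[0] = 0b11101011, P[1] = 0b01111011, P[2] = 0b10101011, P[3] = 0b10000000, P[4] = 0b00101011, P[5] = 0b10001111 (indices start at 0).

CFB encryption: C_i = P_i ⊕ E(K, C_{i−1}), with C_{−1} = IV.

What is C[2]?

C[2] = 0b11011111

C[0]: E(K, 0b11000000) = 0b01010010; 0b11101011 ⊕ 0b01010010 = 0b10111001.
C[1]: E(K, 0b10111001) = 0b10011001; 0b01111011 ⊕ 0b10011001 = 0b11100010.
C[2]: E(K, 0b11100010) = 0b01110100; 0b10101011 ⊕ 0b01110100 = 0b11011111.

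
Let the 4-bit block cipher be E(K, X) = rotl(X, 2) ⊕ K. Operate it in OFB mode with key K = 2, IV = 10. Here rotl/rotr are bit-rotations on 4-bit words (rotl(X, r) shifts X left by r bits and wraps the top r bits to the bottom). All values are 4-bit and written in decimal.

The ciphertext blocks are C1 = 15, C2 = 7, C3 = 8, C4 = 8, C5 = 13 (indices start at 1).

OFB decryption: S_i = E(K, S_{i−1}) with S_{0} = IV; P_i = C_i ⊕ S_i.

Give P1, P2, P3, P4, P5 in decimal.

P1: S = E(K, 10) = 8; 15 ⊕ 8 = 7.
P2: S = E(K, 8) = 0; 7 ⊕ 0 = 7.
P3: S = E(K, 0) = 2; 8 ⊕ 2 = 10.
P4: S = E(K, 2) = 10; 8 ⊕ 10 = 2.
P5: S = E(K, 10) = 8; 13 ⊕ 8 = 5.

P1 = 7, P2 = 7, P3 = 10, P4 = 2, P5 = 5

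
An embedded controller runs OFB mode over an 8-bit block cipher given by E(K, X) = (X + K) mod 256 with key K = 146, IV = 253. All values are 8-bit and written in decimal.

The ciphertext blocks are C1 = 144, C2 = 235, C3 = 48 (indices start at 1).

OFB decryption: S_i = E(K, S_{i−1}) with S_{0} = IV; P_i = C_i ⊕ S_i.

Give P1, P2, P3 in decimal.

P1: S = E(K, 253) = 143; 144 ⊕ 143 = 31.
P2: S = E(K, 143) = 33; 235 ⊕ 33 = 202.
P3: S = E(K, 33) = 179; 48 ⊕ 179 = 131.

P1 = 31, P2 = 202, P3 = 131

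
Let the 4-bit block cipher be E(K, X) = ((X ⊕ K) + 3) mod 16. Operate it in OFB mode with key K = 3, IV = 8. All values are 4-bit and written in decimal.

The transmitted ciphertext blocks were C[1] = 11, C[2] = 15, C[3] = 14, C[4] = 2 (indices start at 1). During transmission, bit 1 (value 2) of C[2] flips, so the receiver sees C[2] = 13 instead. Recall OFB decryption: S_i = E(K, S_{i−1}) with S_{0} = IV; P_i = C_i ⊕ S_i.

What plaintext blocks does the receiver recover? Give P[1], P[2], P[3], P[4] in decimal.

P[1] = 5, P[2] = 13, P[3] = 8, P[4] = 10

Only C[2] changed, to 13. In OFB, a change in C_i flips the same bit in P_i only; the keystream is unaffected. Decrypting the received ciphertext:
P[1]: S = E(K, 8) = 14; 11 ⊕ 14 = 5.
P[2]: S = E(K, 14) = 0; 13 ⊕ 0 = 13.
P[3]: S = E(K, 0) = 6; 14 ⊕ 6 = 8.
P[4]: S = E(K, 6) = 8; 2 ⊕ 8 = 10.
Blocks that differ from the original plaintext: P[2].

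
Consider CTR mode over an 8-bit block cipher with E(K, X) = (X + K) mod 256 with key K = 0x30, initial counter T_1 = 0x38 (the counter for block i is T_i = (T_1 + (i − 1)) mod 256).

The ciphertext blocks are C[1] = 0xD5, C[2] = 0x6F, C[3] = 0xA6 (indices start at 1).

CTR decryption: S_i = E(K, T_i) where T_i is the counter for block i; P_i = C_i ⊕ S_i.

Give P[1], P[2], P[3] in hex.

P[1] = 0xBD, P[2] = 0x06, P[3] = 0xCC

P[1]: T = 0x38, S = E(K, T) = 0x68; 0xD5 ⊕ 0x68 = 0xBD.
P[2]: T = 0x39, S = E(K, T) = 0x69; 0x6F ⊕ 0x69 = 0x06.
P[3]: T = 0x3A, S = E(K, T) = 0x6A; 0xA6 ⊕ 0x6A = 0xCC.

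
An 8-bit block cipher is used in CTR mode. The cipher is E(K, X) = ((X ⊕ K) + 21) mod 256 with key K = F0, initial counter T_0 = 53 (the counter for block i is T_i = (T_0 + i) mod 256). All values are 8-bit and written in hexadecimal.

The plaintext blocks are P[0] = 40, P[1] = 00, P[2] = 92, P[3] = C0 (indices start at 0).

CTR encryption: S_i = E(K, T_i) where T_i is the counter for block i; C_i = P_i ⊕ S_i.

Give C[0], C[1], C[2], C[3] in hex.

C[0] = 84, C[1] = C5, C[2] = 54, C[3] = 07

C[0]: T = 53, S = E(K, T) = C4; 40 ⊕ C4 = 84.
C[1]: T = 54, S = E(K, T) = C5; 00 ⊕ C5 = C5.
C[2]: T = 55, S = E(K, T) = C6; 92 ⊕ C6 = 54.
C[3]: T = 56, S = E(K, T) = C7; C0 ⊕ C7 = 07.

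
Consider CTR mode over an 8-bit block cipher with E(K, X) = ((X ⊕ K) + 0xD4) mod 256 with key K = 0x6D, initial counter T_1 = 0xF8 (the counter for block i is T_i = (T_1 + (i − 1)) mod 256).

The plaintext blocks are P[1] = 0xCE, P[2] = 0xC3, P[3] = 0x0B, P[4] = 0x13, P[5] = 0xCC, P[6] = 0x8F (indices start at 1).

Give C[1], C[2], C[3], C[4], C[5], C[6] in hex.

CTR encryption: S_i = E(K, T_i) where T_i is the counter for block i; C_i = P_i ⊕ S_i.
C[1]: T = 0xF8, S = E(K, T) = 0x69; 0xCE ⊕ 0x69 = 0xA7.
C[2]: T = 0xF9, S = E(K, T) = 0x68; 0xC3 ⊕ 0x68 = 0xAB.
C[3]: T = 0xFA, S = E(K, T) = 0x6B; 0x0B ⊕ 0x6B = 0x60.
C[4]: T = 0xFB, S = E(K, T) = 0x6A; 0x13 ⊕ 0x6A = 0x79.
C[5]: T = 0xFC, S = E(K, T) = 0x65; 0xCC ⊕ 0x65 = 0xA9.
C[6]: T = 0xFD, S = E(K, T) = 0x64; 0x8F ⊕ 0x64 = 0xEB.

C[1] = 0xA7, C[2] = 0xAB, C[3] = 0x60, C[4] = 0x79, C[5] = 0xA9, C[6] = 0xEB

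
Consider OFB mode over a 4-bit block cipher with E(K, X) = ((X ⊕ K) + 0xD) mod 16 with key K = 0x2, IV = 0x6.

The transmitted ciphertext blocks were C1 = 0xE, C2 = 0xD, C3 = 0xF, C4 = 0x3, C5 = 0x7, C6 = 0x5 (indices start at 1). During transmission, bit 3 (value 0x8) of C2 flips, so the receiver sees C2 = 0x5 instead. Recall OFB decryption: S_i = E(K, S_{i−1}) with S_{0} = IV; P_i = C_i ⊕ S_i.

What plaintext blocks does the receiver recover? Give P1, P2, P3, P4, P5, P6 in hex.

P1 = 0xF, P2 = 0x5, P3 = 0x0, P4 = 0x9, P5 = 0x2, P6 = 0x1

Only C2 changed, to 0x5. In OFB, a change in C_i flips the same bit in P_i only; the keystream is unaffected. Decrypting the received ciphertext:
P1: S = E(K, 0x6) = 0x1; 0xE ⊕ 0x1 = 0xF.
P2: S = E(K, 0x1) = 0x0; 0x5 ⊕ 0x0 = 0x5.
P3: S = E(K, 0x0) = 0xF; 0xF ⊕ 0xF = 0x0.
P4: S = E(K, 0xF) = 0xA; 0x3 ⊕ 0xA = 0x9.
P5: S = E(K, 0xA) = 0x5; 0x7 ⊕ 0x5 = 0x2.
P6: S = E(K, 0x5) = 0x4; 0x5 ⊕ 0x4 = 0x1.
Blocks that differ from the original plaintext: P2.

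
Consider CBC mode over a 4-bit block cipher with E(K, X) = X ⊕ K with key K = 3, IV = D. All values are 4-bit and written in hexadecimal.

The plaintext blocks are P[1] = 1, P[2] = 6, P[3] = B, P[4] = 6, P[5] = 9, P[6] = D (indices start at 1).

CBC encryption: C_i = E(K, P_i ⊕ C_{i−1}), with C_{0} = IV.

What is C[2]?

C[1]: P[1] ⊕ D = C; E(K, C) = F.
C[2]: P[2] ⊕ F = 9; E(K, 9) = A.

C[2] = A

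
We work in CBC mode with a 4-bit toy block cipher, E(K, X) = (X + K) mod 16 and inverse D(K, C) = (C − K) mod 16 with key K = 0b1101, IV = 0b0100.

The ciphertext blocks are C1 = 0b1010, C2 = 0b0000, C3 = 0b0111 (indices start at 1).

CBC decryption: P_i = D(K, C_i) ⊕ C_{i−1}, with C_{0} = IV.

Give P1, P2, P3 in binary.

P1 = 0b1001, P2 = 0b1001, P3 = 0b1010

P1: D(K, 0b1010) = 0b1101; 0b1101 ⊕ 0b0100 = 0b1001.
P2: D(K, 0b0000) = 0b0011; 0b0011 ⊕ 0b1010 = 0b1001.
P3: D(K, 0b0111) = 0b1010; 0b1010 ⊕ 0b0000 = 0b1010.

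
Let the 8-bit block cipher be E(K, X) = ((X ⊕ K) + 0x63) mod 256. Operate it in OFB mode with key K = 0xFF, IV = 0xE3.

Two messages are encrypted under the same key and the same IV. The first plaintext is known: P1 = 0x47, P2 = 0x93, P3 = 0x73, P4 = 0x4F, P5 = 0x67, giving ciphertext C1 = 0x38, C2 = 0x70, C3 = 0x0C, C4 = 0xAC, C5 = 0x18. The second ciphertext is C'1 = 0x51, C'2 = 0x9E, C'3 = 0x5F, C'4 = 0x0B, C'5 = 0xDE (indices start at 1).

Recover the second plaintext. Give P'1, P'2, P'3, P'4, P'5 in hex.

In OFB with a reused IV, both messages share the same keystream S_i, so C_i ⊕ C'_i = P_i ⊕ P'_i and thus P'_i = P_i ⊕ C_i ⊕ C'_i.
P'1: 0x47 ⊕ 0x38 ⊕ 0x51 = 0x2E.
P'2: 0x93 ⊕ 0x70 ⊕ 0x9E = 0x7D.
P'3: 0x73 ⊕ 0x0C ⊕ 0x5F = 0x20.
P'4: 0x4F ⊕ 0xAC ⊕ 0x0B = 0xE8.
P'5: 0x67 ⊕ 0x18 ⊕ 0xDE = 0xA1.

P'1 = 0x2E, P'2 = 0x7D, P'3 = 0x20, P'4 = 0xE8, P'5 = 0xA1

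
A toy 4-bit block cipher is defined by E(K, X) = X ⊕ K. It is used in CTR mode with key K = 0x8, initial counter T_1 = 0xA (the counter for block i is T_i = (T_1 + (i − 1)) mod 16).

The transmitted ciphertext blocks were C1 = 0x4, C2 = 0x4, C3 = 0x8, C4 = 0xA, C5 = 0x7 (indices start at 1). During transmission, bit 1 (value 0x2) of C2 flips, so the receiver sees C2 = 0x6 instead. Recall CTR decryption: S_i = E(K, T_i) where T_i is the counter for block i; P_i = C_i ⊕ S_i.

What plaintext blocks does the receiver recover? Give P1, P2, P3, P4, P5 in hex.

P1 = 0x6, P2 = 0x5, P3 = 0xC, P4 = 0xF, P5 = 0x1

Only C2 changed, to 0x6. In CTR, a change in C_i flips the same bit in P_i only; the keystream is unaffected. Decrypting the received ciphertext:
P1: T = 0xA, S = E(K, T) = 0x2; 0x4 ⊕ 0x2 = 0x6.
P2: T = 0xB, S = E(K, T) = 0x3; 0x6 ⊕ 0x3 = 0x5.
P3: T = 0xC, S = E(K, T) = 0x4; 0x8 ⊕ 0x4 = 0xC.
P4: T = 0xD, S = E(K, T) = 0x5; 0xA ⊕ 0x5 = 0xF.
P5: T = 0xE, S = E(K, T) = 0x6; 0x7 ⊕ 0x6 = 0x1.
Blocks that differ from the original plaintext: P2.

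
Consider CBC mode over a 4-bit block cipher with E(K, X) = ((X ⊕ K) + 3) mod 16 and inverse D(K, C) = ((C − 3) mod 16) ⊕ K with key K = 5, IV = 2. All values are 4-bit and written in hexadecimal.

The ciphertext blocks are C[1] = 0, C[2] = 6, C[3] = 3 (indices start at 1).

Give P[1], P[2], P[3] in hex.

CBC decryption: P_i = D(K, C_i) ⊕ C_{i−1}, with C_{0} = IV.
P[1]: D(K, 0) = 8; 8 ⊕ 2 = A.
P[2]: D(K, 6) = 6; 6 ⊕ 0 = 6.
P[3]: D(K, 3) = 5; 5 ⊕ 6 = 3.

P[1] = A, P[2] = 6, P[3] = 3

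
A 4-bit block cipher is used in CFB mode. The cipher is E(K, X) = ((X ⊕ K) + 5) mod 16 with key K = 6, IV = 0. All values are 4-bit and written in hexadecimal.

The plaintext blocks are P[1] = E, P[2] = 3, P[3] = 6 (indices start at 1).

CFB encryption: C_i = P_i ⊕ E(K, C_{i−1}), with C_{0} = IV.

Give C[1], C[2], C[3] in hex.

C[1]: E(K, 0) = B; E ⊕ B = 5.
C[2]: E(K, 5) = 8; 3 ⊕ 8 = B.
C[3]: E(K, B) = 2; 6 ⊕ 2 = 4.

C[1] = 5, C[2] = B, C[3] = 4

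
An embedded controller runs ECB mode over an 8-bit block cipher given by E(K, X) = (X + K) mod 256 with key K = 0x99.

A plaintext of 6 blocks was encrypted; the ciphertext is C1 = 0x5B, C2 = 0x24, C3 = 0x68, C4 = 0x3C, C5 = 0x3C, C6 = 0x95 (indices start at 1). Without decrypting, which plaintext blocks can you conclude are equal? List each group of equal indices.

P4 = P5

ECB encrypts each block independently with the same key, so equal ciphertext blocks imply equal plaintext blocks.
C4 = C5 = 0x3C, so P4 = P5.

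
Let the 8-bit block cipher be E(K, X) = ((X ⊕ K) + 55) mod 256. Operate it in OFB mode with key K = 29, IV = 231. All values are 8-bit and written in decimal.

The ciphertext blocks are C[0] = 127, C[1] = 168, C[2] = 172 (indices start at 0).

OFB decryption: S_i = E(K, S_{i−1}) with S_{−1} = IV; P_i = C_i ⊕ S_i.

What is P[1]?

P[1] = 203

P[0]: S = E(K, 231) = 49; 127 ⊕ 49 = 78.
P[1]: S = E(K, 49) = 99; 168 ⊕ 99 = 203.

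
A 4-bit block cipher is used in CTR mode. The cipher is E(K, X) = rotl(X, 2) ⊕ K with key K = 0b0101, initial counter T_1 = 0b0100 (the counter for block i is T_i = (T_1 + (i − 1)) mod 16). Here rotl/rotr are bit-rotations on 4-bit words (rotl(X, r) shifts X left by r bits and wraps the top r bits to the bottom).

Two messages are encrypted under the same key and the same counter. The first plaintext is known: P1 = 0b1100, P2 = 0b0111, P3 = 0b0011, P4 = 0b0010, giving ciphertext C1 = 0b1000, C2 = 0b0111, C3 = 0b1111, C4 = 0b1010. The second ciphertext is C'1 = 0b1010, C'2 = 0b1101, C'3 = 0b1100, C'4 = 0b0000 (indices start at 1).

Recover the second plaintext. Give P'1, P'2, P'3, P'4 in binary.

P'1 = 0b1110, P'2 = 0b1101, P'3 = 0b0000, P'4 = 0b1000

In CTR with a reused counter, both messages share the same keystream S_i, so C_i ⊕ C'_i = P_i ⊕ P'_i and thus P'_i = P_i ⊕ C_i ⊕ C'_i.
P'1: 0b1100 ⊕ 0b1000 ⊕ 0b1010 = 0b1110.
P'2: 0b0111 ⊕ 0b0111 ⊕ 0b1101 = 0b1101.
P'3: 0b0011 ⊕ 0b1111 ⊕ 0b1100 = 0b0000.
P'4: 0b0010 ⊕ 0b1010 ⊕ 0b0000 = 0b1000.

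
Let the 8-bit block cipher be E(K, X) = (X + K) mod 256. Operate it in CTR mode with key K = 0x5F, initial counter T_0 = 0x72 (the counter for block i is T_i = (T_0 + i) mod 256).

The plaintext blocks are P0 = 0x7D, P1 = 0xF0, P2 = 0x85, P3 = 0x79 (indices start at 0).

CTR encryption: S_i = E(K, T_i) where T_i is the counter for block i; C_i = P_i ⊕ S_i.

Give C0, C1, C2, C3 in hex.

C0: T = 0x72, S = E(K, T) = 0xD1; 0x7D ⊕ 0xD1 = 0xAC.
C1: T = 0x73, S = E(K, T) = 0xD2; 0xF0 ⊕ 0xD2 = 0x22.
C2: T = 0x74, S = E(K, T) = 0xD3; 0x85 ⊕ 0xD3 = 0x56.
C3: T = 0x75, S = E(K, T) = 0xD4; 0x79 ⊕ 0xD4 = 0xAD.

C0 = 0xAC, C1 = 0x22, C2 = 0x56, C3 = 0xAD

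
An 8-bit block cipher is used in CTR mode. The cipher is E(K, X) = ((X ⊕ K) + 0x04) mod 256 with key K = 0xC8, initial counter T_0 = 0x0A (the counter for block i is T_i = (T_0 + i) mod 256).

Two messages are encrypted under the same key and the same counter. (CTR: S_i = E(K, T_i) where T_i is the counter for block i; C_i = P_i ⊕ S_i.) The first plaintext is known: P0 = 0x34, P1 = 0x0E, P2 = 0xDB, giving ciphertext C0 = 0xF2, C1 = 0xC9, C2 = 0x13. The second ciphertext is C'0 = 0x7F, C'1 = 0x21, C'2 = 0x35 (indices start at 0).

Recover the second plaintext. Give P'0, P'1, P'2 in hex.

In CTR with a reused counter, both messages share the same keystream S_i, so C_i ⊕ C'_i = P_i ⊕ P'_i and thus P'_i = P_i ⊕ C_i ⊕ C'_i.
P'0: 0x34 ⊕ 0xF2 ⊕ 0x7F = 0xB9.
P'1: 0x0E ⊕ 0xC9 ⊕ 0x21 = 0xE6.
P'2: 0xDB ⊕ 0x13 ⊕ 0x35 = 0xFD.

P'0 = 0xB9, P'1 = 0xE6, P'2 = 0xFD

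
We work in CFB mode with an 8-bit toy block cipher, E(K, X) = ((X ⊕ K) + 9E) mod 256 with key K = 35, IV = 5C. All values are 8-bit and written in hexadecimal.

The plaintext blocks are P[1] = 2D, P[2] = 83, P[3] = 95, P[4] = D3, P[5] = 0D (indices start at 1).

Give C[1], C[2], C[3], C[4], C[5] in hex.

CFB encryption: C_i = P_i ⊕ E(K, C_{i−1}), with C_{0} = IV.
C[1]: E(K, 5C) = 07; 2D ⊕ 07 = 2A.
C[2]: E(K, 2A) = BD; 83 ⊕ BD = 3E.
C[3]: E(K, 3E) = A9; 95 ⊕ A9 = 3C.
C[4]: E(K, 3C) = A7; D3 ⊕ A7 = 74.
C[5]: E(K, 74) = DF; 0D ⊕ DF = D2.

C[1] = 2A, C[2] = 3E, C[3] = 3C, C[4] = 74, C[5] = D2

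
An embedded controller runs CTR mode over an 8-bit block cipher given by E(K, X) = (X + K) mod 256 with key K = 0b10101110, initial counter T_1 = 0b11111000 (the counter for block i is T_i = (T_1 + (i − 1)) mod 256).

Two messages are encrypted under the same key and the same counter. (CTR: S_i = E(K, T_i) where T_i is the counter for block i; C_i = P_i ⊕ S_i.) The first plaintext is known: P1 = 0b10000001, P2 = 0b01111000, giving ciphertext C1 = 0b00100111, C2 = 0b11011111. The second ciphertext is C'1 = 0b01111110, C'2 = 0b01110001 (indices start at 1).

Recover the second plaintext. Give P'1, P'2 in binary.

P'1 = 0b11011000, P'2 = 0b11010110

In CTR with a reused counter, both messages share the same keystream S_i, so C_i ⊕ C'_i = P_i ⊕ P'_i and thus P'_i = P_i ⊕ C_i ⊕ C'_i.
P'1: 0b10000001 ⊕ 0b00100111 ⊕ 0b01111110 = 0b11011000.
P'2: 0b01111000 ⊕ 0b11011111 ⊕ 0b01110001 = 0b11010110.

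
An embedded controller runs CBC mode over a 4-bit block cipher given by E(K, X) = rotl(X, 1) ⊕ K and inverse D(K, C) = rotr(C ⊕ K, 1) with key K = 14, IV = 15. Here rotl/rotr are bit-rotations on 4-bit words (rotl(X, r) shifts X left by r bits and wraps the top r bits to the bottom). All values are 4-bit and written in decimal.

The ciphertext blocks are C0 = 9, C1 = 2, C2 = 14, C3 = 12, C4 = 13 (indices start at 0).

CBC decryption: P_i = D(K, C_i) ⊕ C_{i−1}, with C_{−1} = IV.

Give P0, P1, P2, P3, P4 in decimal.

P0 = 4, P1 = 15, P2 = 2, P3 = 15, P4 = 5

P0: D(K, 9) = 11; 11 ⊕ 15 = 4.
P1: D(K, 2) = 6; 6 ⊕ 9 = 15.
P2: D(K, 14) = 0; 0 ⊕ 2 = 2.
P3: D(K, 12) = 1; 1 ⊕ 14 = 15.
P4: D(K, 13) = 9; 9 ⊕ 12 = 5.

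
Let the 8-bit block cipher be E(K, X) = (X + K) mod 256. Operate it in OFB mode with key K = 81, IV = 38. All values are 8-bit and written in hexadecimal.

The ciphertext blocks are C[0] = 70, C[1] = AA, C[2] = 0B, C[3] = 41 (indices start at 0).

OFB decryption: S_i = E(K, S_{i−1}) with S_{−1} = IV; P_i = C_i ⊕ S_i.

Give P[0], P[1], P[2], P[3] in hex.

P[0] = C9, P[1] = 90, P[2] = B0, P[3] = 7D

P[0]: S = E(K, 38) = B9; 70 ⊕ B9 = C9.
P[1]: S = E(K, B9) = 3A; AA ⊕ 3A = 90.
P[2]: S = E(K, 3A) = BB; 0B ⊕ BB = B0.
P[3]: S = E(K, BB) = 3C; 41 ⊕ 3C = 7D.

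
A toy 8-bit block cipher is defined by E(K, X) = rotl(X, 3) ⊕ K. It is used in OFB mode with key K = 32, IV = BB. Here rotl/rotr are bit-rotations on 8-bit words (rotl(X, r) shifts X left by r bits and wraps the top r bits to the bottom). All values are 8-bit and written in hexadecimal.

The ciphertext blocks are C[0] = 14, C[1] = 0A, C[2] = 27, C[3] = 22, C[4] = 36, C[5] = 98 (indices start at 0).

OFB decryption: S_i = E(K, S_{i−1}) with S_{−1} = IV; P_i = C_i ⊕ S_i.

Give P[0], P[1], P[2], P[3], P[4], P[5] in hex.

P[0]: S = E(K, BB) = EF; 14 ⊕ EF = FB.
P[1]: S = E(K, EF) = 4D; 0A ⊕ 4D = 47.
P[2]: S = E(K, 4D) = 58; 27 ⊕ 58 = 7F.
P[3]: S = E(K, 58) = F0; 22 ⊕ F0 = D2.
P[4]: S = E(K, F0) = B5; 36 ⊕ B5 = 83.
P[5]: S = E(K, B5) = 9F; 98 ⊕ 9F = 07.

P[0] = FB, P[1] = 47, P[2] = 7F, P[3] = D2, P[4] = 83, P[5] = 07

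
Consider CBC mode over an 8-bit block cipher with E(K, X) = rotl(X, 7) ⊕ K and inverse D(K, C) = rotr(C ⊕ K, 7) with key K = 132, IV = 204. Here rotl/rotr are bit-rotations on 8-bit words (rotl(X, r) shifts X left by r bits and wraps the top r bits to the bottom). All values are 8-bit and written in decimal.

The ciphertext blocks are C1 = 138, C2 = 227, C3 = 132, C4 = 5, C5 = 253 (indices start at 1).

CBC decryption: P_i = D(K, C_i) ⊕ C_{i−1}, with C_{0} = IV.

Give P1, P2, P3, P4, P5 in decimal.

P1: D(K, 138) = 28; 28 ⊕ 204 = 208.
P2: D(K, 227) = 206; 206 ⊕ 138 = 68.
P3: D(K, 132) = 0; 0 ⊕ 227 = 227.
P4: D(K, 5) = 3; 3 ⊕ 132 = 135.
P5: D(K, 253) = 242; 242 ⊕ 5 = 247.

P1 = 208, P2 = 68, P3 = 227, P4 = 135, P5 = 247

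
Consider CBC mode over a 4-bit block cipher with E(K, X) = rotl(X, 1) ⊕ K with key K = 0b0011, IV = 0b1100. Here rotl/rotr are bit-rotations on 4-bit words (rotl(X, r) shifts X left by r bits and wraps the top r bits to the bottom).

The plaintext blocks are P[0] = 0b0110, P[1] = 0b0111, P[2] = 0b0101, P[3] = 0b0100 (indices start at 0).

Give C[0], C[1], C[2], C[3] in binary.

CBC encryption: C_i = E(K, P_i ⊕ C_{i−1}), with C_{−1} = IV.
C[0]: P[0] ⊕ 0b1100 = 0b1010; E(K, 0b1010) = 0b0110.
C[1]: P[1] ⊕ 0b0110 = 0b0001; E(K, 0b0001) = 0b0001.
C[2]: P[2] ⊕ 0b0001 = 0b0100; E(K, 0b0100) = 0b1011.
C[3]: P[3] ⊕ 0b1011 = 0b1111; E(K, 0b1111) = 0b1100.

C[0] = 0b0110, C[1] = 0b0001, C[2] = 0b1011, C[3] = 0b1100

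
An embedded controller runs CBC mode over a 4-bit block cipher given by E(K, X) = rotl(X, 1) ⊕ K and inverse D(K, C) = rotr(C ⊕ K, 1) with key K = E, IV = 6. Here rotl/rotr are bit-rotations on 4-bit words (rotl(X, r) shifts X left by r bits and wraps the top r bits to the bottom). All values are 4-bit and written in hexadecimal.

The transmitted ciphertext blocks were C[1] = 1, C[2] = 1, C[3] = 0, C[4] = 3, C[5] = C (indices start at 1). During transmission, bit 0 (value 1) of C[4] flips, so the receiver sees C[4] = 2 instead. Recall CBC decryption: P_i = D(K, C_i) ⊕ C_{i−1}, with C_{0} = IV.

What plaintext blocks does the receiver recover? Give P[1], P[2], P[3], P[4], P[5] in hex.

P[1] = 9, P[2] = E, P[3] = 6, P[4] = 6, P[5] = 3

Only C[4] changed, to 2. In CBC, a change in C_i garbles P_i and flips the same bit in P_{i+1}. Decrypting the received ciphertext:
P[1]: D(K, 1) = F; F ⊕ 6 = 9.
P[2]: D(K, 1) = F; F ⊕ 1 = E.
P[3]: D(K, 0) = 7; 7 ⊕ 1 = 6.
P[4]: D(K, 2) = 6; 6 ⊕ 0 = 6.
P[5]: D(K, C) = 1; 1 ⊕ 2 = 3.
Blocks that differ from the original plaintext: P[4], P[5].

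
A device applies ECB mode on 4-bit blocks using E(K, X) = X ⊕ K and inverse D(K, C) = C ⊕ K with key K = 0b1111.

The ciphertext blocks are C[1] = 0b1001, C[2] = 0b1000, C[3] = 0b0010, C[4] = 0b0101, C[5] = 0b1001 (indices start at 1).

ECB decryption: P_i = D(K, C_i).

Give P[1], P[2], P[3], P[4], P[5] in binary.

P[1]: D(K, 0b1001) = 0b0110.
P[2]: D(K, 0b1000) = 0b0111.
P[3]: D(K, 0b0010) = 0b1101.
P[4]: D(K, 0b0101) = 0b1010.
P[5]: D(K, 0b1001) = 0b0110.

P[1] = 0b0110, P[2] = 0b0111, P[3] = 0b1101, P[4] = 0b1010, P[5] = 0b0110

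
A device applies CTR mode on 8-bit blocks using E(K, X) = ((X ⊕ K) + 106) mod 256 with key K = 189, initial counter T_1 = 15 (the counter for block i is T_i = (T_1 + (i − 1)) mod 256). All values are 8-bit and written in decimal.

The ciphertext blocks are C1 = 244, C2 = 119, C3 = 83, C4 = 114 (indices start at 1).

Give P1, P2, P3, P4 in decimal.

P1 = 232, P2 = 96, P3 = 69, P4 = 107

CTR decryption: S_i = E(K, T_i) where T_i is the counter for block i; P_i = C_i ⊕ S_i.
P1: T = 15, S = E(K, T) = 28; 244 ⊕ 28 = 232.
P2: T = 16, S = E(K, T) = 23; 119 ⊕ 23 = 96.
P3: T = 17, S = E(K, T) = 22; 83 ⊕ 22 = 69.
P4: T = 18, S = E(K, T) = 25; 114 ⊕ 25 = 107.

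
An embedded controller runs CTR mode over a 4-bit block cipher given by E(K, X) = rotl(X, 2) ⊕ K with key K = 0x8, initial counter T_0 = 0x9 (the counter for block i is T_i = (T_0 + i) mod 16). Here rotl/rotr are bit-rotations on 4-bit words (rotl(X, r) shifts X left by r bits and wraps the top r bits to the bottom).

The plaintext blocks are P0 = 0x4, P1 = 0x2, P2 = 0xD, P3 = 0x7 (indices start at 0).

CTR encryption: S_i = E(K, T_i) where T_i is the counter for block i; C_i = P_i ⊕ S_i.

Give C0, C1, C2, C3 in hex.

C0: T = 0x9, S = E(K, T) = 0xE; 0x4 ⊕ 0xE = 0xA.
C1: T = 0xA, S = E(K, T) = 0x2; 0x2 ⊕ 0x2 = 0x0.
C2: T = 0xB, S = E(K, T) = 0x6; 0xD ⊕ 0x6 = 0xB.
C3: T = 0xC, S = E(K, T) = 0xB; 0x7 ⊕ 0xB = 0xC.

C0 = 0xA, C1 = 0x0, C2 = 0xB, C3 = 0xC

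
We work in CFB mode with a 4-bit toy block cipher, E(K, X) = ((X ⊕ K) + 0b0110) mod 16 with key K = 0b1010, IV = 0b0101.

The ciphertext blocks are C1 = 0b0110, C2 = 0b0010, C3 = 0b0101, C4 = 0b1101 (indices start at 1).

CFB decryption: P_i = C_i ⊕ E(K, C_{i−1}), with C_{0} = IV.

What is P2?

P2 = 0b0000

P2: E(K, 0b0110) = 0b0010; 0b0010 ⊕ 0b0010 = 0b0000.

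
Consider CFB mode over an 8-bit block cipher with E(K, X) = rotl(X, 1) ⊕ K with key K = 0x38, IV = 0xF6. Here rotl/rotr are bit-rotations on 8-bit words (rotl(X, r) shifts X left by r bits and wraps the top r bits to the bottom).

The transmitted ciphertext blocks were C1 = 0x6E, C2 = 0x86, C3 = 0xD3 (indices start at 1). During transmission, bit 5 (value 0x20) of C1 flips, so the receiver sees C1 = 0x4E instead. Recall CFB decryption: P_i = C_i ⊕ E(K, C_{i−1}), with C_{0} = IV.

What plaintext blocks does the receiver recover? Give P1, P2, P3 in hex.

P1 = 0x9B, P2 = 0x22, P3 = 0xE6

Only C1 changed, to 0x4E. In CFB, a change in C_i flips the same bit in P_i and garbles P_{i+1}. Decrypting the received ciphertext:
P1: E(K, 0xF6) = 0xD5; 0x4E ⊕ 0xD5 = 0x9B.
P2: E(K, 0x4E) = 0xA4; 0x86 ⊕ 0xA4 = 0x22.
P3: E(K, 0x86) = 0x35; 0xD3 ⊕ 0x35 = 0xE6.
Blocks that differ from the original plaintext: P1, P2.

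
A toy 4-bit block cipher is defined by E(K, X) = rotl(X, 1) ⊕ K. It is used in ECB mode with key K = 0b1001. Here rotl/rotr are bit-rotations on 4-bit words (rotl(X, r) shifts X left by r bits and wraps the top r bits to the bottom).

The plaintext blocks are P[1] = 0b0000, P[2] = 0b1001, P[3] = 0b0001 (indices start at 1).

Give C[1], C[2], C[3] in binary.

C[1] = 0b1001, C[2] = 0b1010, C[3] = 0b1011

ECB encryption: C_i = E(K, P_i).
C[1]: E(K, 0b0000) = 0b1001.
C[2]: E(K, 0b1001) = 0b1010.
C[3]: E(K, 0b0001) = 0b1011.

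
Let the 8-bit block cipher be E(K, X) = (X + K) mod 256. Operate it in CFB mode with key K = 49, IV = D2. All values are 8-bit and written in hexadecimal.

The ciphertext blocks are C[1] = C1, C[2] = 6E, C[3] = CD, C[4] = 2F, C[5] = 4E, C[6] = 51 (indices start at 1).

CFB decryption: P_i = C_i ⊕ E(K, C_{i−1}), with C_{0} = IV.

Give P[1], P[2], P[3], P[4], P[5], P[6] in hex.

P[1]: E(K, D2) = 1B; C1 ⊕ 1B = DA.
P[2]: E(K, C1) = 0A; 6E ⊕ 0A = 64.
P[3]: E(K, 6E) = B7; CD ⊕ B7 = 7A.
P[4]: E(K, CD) = 16; 2F ⊕ 16 = 39.
P[5]: E(K, 2F) = 78; 4E ⊕ 78 = 36.
P[6]: E(K, 4E) = 97; 51 ⊕ 97 = C6.

P[1] = DA, P[2] = 64, P[3] = 7A, P[4] = 39, P[5] = 36, P[6] = C6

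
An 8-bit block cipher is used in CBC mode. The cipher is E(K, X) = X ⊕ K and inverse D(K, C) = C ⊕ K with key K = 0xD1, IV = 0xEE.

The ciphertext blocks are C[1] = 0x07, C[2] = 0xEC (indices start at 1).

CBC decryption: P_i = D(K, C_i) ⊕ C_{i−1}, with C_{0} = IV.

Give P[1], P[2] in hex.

P[1] = 0x38, P[2] = 0x3A

P[1]: D(K, 0x07) = 0xD6; 0xD6 ⊕ 0xEE = 0x38.
P[2]: D(K, 0xEC) = 0x3D; 0x3D ⊕ 0x07 = 0x3A.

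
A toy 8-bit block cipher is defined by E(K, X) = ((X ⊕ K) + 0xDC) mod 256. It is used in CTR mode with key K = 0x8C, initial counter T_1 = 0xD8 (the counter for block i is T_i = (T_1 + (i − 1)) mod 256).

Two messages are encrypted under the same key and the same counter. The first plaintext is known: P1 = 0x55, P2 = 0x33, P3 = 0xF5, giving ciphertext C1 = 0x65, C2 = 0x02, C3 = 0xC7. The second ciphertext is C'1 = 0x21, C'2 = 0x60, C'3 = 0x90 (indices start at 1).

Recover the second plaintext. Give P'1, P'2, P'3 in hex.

In CTR with a reused counter, both messages share the same keystream S_i, so C_i ⊕ C'_i = P_i ⊕ P'_i and thus P'_i = P_i ⊕ C_i ⊕ C'_i.
P'1: 0x55 ⊕ 0x65 ⊕ 0x21 = 0x11.
P'2: 0x33 ⊕ 0x02 ⊕ 0x60 = 0x51.
P'3: 0xF5 ⊕ 0xC7 ⊕ 0x90 = 0xA2.

P'1 = 0x11, P'2 = 0x51, P'3 = 0xA2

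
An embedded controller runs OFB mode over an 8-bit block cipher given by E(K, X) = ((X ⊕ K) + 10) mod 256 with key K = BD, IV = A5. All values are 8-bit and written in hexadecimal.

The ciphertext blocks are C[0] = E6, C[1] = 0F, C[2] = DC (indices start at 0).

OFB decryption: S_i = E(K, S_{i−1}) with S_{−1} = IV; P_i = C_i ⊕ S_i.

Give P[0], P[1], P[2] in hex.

P[0]: S = E(K, A5) = 28; E6 ⊕ 28 = CE.
P[1]: S = E(K, 28) = A5; 0F ⊕ A5 = AA.
P[2]: S = E(K, A5) = 28; DC ⊕ 28 = F4.

P[0] = CE, P[1] = AA, P[2] = F4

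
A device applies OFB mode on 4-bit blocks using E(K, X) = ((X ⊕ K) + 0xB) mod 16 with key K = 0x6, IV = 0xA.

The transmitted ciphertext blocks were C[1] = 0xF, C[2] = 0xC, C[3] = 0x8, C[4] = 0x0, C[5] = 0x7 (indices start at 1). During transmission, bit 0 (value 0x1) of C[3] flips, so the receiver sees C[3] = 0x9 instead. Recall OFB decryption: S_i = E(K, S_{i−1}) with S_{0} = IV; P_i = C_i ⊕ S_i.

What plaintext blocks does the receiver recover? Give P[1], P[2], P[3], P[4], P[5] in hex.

P[1] = 0x8, P[2] = 0x0, P[3] = 0xC, P[4] = 0xE, P[5] = 0x4

Only C[3] changed, to 0x9. In OFB, a change in C_i flips the same bit in P_i only; the keystream is unaffected. Decrypting the received ciphertext:
P[1]: S = E(K, 0xA) = 0x7; 0xF ⊕ 0x7 = 0x8.
P[2]: S = E(K, 0x7) = 0xC; 0xC ⊕ 0xC = 0x0.
P[3]: S = E(K, 0xC) = 0x5; 0x9 ⊕ 0x5 = 0xC.
P[4]: S = E(K, 0x5) = 0xE; 0x0 ⊕ 0xE = 0xE.
P[5]: S = E(K, 0xE) = 0x3; 0x7 ⊕ 0x3 = 0x4.
Blocks that differ from the original plaintext: P[3].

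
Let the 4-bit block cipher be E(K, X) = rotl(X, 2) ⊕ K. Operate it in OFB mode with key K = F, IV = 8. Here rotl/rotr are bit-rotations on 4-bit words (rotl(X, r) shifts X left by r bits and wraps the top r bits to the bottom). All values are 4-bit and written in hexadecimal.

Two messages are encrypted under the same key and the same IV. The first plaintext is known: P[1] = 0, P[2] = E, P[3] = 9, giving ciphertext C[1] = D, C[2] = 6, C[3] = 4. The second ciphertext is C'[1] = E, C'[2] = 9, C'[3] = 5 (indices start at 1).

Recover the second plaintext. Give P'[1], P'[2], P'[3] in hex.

In OFB with a reused IV, both messages share the same keystream S_i, so C_i ⊕ C'_i = P_i ⊕ P'_i and thus P'_i = P_i ⊕ C_i ⊕ C'_i.
P'[1]: 0 ⊕ D ⊕ E = 3.
P'[2]: E ⊕ 6 ⊕ 9 = 1.
P'[3]: 9 ⊕ 4 ⊕ 5 = 8.

P'[1] = 3, P'[2] = 1, P'[3] = 8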